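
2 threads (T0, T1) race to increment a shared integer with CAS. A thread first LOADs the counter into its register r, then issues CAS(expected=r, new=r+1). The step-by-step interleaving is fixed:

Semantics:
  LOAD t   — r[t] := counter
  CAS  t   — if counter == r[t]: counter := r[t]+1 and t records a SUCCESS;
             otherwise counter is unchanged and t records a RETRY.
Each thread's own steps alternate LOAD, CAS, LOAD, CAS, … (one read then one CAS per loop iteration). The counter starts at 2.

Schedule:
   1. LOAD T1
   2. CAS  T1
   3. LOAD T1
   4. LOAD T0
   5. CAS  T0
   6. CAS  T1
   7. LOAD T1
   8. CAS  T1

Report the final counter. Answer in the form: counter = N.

T1 LOAD — after: cnt=2, r=2 — load
T1 CAS — after: cnt=3, r=2 — ok
T1 LOAD — after: cnt=3, r=3 — load
T0 LOAD — after: cnt=3, r=3 — load
T0 CAS — after: cnt=4, r=3 — ok
T1 CAS — after: cnt=4, r=3 — retry
T1 LOAD — after: cnt=4, r=4 — load
T1 CAS — after: cnt=5, r=4 — ok

counter = 5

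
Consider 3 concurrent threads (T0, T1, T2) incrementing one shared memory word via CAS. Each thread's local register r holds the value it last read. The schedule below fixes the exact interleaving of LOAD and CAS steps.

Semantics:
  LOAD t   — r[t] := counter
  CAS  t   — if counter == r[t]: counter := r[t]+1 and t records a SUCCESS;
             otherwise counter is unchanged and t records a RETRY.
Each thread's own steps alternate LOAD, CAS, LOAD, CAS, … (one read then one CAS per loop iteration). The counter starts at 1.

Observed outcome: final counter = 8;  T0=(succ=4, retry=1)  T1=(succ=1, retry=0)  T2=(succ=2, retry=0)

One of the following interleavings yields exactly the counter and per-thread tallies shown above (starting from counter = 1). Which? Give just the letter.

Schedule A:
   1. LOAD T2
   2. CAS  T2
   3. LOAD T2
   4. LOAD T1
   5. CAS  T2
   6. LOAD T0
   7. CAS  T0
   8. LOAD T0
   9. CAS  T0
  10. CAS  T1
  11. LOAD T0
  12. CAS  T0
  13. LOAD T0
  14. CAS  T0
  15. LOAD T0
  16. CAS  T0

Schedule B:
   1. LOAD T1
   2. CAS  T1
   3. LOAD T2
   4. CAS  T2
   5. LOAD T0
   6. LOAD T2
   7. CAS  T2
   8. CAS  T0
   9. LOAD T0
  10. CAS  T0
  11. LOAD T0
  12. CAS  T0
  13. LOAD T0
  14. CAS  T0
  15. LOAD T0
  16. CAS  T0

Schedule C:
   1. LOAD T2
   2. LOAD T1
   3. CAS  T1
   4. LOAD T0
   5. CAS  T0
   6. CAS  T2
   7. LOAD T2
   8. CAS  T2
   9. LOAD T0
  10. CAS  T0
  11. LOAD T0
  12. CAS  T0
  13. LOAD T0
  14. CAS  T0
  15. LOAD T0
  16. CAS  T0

Run B:
step 1: T1 LOAD ⇒ load; ctr=1 reg=1
step 2: T1 CAS ⇒ ok; ctr=2 reg=1
step 3: T2 LOAD ⇒ load; ctr=2 reg=2
step 4: T2 CAS ⇒ ok; ctr=3 reg=2
step 5: T0 LOAD ⇒ load; ctr=3 reg=3
step 6: T2 LOAD ⇒ load; ctr=3 reg=3
step 7: T2 CAS ⇒ ok; ctr=4 reg=3
step 8: T0 CAS ⇒ retry; ctr=4 reg=3
step 9: T0 LOAD ⇒ load; ctr=4 reg=4
step 10: T0 CAS ⇒ ok; ctr=5 reg=4
step 11: T0 LOAD ⇒ load; ctr=5 reg=5
step 12: T0 CAS ⇒ ok; ctr=6 reg=5
step 13: T0 LOAD ⇒ load; ctr=6 reg=6
step 14: T0 CAS ⇒ ok; ctr=7 reg=6
step 15: T0 LOAD ⇒ load; ctr=7 reg=7
step 16: T0 CAS ⇒ ok; ctr=8 reg=7

B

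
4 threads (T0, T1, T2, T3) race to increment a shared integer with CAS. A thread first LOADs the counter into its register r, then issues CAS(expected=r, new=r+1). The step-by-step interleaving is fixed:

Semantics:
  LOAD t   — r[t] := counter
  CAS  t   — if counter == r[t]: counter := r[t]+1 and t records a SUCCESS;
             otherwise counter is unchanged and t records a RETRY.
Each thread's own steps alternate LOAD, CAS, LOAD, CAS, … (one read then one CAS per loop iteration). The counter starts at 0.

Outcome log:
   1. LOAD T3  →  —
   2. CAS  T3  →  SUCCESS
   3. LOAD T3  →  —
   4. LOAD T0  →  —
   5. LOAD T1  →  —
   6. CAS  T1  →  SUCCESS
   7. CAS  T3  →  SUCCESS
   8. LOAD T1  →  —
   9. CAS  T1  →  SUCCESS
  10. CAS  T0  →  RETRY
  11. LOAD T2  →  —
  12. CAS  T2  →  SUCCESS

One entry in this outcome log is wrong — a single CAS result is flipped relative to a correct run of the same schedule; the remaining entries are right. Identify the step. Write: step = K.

step = 7

Reference trace:
step 1: T3 LOAD ⇒ load; ctr=0 reg=0
step 2: T3 CAS ⇒ ok; ctr=1 reg=0
step 3: T3 LOAD ⇒ load; ctr=1 reg=1
step 4: T0 LOAD ⇒ load; ctr=1 reg=1
step 5: T1 LOAD ⇒ load; ctr=1 reg=1
step 6: T1 CAS ⇒ ok; ctr=2 reg=1
step 7: T3 CAS ⇒ retry; ctr=2 reg=1
step 8: T1 LOAD ⇒ load; ctr=2 reg=2
step 9: T1 CAS ⇒ ok; ctr=3 reg=2
step 10: T0 CAS ⇒ retry; ctr=3 reg=1
step 11: T2 LOAD ⇒ load; ctr=3 reg=3
step 12: T2 CAS ⇒ ok; ctr=4 reg=3
Log disagrees first at step 7.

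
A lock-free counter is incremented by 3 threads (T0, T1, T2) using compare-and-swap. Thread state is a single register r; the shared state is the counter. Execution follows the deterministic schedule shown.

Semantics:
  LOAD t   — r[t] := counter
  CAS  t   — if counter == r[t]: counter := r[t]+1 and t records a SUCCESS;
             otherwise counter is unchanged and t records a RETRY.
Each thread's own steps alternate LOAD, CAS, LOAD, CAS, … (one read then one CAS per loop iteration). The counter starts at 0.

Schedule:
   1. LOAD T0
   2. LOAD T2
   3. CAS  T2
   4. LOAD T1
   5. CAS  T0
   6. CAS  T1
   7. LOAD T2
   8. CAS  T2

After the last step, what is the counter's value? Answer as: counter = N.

counter = 3

   1) LOAD T0:  M=0  r_T0=0
   2) LOAD T2:  M=0  r_T2=0
   3) CAS  T2:  M=1  r_T2=0 ✓
   4) LOAD T1:  M=1  r_T1=1
   5) CAS  T0:  M=1  r_T0=0 ✗
   6) CAS  T1:  M=2  r_T1=1 ✓
   7) LOAD T2:  M=2  r_T2=2
   8) CAS  T2:  M=3  r_T2=2 ✓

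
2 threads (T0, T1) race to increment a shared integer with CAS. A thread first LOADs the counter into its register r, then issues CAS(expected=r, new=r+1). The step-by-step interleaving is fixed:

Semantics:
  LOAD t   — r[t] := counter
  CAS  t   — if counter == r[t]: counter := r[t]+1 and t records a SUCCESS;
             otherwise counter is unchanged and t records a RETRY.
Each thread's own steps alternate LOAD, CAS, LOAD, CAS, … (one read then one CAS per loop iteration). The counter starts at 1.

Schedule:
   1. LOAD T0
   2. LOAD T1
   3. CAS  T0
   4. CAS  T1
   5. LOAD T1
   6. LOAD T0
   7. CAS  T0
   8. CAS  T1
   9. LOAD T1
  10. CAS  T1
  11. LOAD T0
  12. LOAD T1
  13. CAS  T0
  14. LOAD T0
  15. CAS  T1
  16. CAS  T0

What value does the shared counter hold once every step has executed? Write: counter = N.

counter = 6

T0 LOAD — after: cnt=1, r=1 — load
T1 LOAD — after: cnt=1, r=1 — load
T0 CAS — after: cnt=2, r=1 — ok
T1 CAS — after: cnt=2, r=1 — retry
T1 LOAD — after: cnt=2, r=2 — load
T0 LOAD — after: cnt=2, r=2 — load
T0 CAS — after: cnt=3, r=2 — ok
T1 CAS — after: cnt=3, r=2 — retry
T1 LOAD — after: cnt=3, r=3 — load
T1 CAS — after: cnt=4, r=3 — ok
T0 LOAD — after: cnt=4, r=4 — load
T1 LOAD — after: cnt=4, r=4 — load
T0 CAS — after: cnt=5, r=4 — ok
T0 LOAD — after: cnt=5, r=5 — load
T1 CAS — after: cnt=5, r=4 — retry
T0 CAS — after: cnt=6, r=5 — ok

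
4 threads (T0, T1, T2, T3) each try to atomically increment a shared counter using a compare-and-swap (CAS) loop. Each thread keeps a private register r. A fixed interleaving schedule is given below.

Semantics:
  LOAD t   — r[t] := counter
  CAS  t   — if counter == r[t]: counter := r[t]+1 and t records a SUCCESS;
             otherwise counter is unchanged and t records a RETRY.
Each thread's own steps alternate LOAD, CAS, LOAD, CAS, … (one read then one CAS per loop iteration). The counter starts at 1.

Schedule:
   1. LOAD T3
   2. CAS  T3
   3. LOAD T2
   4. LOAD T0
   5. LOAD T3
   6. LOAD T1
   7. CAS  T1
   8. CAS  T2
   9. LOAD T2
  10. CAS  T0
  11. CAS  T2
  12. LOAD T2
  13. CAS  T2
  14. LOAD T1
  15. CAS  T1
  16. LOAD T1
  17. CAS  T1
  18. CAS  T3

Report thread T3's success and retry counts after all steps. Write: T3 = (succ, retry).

step 1: T3 LOAD ⇒ load; ctr=1 reg=1
step 2: T3 CAS ⇒ ok; ctr=2 reg=1
step 3: T2 LOAD ⇒ load; ctr=2 reg=2
step 4: T0 LOAD ⇒ load; ctr=2 reg=2
step 5: T3 LOAD ⇒ load; ctr=2 reg=2
step 6: T1 LOAD ⇒ load; ctr=2 reg=2
step 7: T1 CAS ⇒ ok; ctr=3 reg=2
step 8: T2 CAS ⇒ retry; ctr=3 reg=2
step 9: T2 LOAD ⇒ load; ctr=3 reg=3
step 10: T0 CAS ⇒ retry; ctr=3 reg=2
step 11: T2 CAS ⇒ ok; ctr=4 reg=3
step 12: T2 LOAD ⇒ load; ctr=4 reg=4
step 13: T2 CAS ⇒ ok; ctr=5 reg=4
step 14: T1 LOAD ⇒ load; ctr=5 reg=5
step 15: T1 CAS ⇒ ok; ctr=6 reg=5
step 16: T1 LOAD ⇒ load; ctr=6 reg=6
step 17: T1 CAS ⇒ ok; ctr=7 reg=6
step 18: T3 CAS ⇒ retry; ctr=7 reg=2

T3 = (1, 1)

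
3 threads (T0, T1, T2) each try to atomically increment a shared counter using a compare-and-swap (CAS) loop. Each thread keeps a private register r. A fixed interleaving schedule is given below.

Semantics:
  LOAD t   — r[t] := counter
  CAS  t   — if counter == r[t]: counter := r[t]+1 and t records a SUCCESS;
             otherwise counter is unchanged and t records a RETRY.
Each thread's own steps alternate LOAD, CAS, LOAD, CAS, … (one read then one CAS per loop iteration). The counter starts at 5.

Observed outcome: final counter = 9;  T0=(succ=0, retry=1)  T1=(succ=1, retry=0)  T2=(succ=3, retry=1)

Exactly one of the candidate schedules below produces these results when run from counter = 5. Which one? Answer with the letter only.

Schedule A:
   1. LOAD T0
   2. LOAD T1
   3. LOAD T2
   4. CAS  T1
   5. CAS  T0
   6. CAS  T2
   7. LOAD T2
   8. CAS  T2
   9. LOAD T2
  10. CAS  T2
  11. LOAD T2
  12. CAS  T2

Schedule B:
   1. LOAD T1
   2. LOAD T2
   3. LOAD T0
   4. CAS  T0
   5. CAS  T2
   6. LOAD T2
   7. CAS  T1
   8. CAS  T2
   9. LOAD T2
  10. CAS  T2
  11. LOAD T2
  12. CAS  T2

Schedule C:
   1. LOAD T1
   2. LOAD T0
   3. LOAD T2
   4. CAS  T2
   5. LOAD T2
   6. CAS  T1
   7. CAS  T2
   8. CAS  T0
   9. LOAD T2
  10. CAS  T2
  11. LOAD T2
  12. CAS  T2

A

Run A:
1. LOAD T0 → mem=5 r[T0]=5 [LOAD]
2. LOAD T1 → mem=5 r[T1]=5 [LOAD]
3. LOAD T2 → mem=5 r[T2]=5 [LOAD]
4. CAS T1 → mem=6 r[T1]=5 [OK]
5. CAS T0 → mem=6 r[T0]=5 [RETRY]
6. CAS T2 → mem=6 r[T2]=5 [RETRY]
7. LOAD T2 → mem=6 r[T2]=6 [LOAD]
8. CAS T2 → mem=7 r[T2]=6 [OK]
9. LOAD T2 → mem=7 r[T2]=7 [LOAD]
10. CAS T2 → mem=8 r[T2]=7 [OK]
11. LOAD T2 → mem=8 r[T2]=8 [LOAD]
12. CAS T2 → mem=9 r[T2]=8 [OK]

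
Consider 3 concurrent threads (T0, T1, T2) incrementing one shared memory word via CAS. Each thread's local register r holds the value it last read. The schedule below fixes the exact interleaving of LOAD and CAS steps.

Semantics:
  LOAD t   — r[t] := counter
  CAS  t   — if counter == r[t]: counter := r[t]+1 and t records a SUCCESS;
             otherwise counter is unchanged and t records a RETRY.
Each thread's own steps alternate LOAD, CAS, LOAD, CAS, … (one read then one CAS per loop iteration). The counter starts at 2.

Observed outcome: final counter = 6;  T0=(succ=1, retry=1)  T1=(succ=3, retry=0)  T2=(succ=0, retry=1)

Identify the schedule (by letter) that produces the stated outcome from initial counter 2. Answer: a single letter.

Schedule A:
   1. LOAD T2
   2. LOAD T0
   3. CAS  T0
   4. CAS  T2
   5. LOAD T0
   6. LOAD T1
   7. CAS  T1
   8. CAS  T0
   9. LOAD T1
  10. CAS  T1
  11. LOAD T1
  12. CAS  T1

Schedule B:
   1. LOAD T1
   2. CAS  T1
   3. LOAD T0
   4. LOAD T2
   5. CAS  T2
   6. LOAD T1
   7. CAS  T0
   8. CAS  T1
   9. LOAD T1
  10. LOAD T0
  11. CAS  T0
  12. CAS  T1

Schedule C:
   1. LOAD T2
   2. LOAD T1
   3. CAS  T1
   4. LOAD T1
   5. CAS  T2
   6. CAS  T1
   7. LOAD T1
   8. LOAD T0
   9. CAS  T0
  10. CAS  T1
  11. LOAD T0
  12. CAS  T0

A

Simulating candidate A:
1. LOAD T2 → mem=2 r[T2]=2 [LOAD]
2. LOAD T0 → mem=2 r[T0]=2 [LOAD]
3. CAS T0 → mem=3 r[T0]=2 [OK]
4. CAS T2 → mem=3 r[T2]=2 [RETRY]
5. LOAD T0 → mem=3 r[T0]=3 [LOAD]
6. LOAD T1 → mem=3 r[T1]=3 [LOAD]
7. CAS T1 → mem=4 r[T1]=3 [OK]
8. CAS T0 → mem=4 r[T0]=3 [RETRY]
9. LOAD T1 → mem=4 r[T1]=4 [LOAD]
10. CAS T1 → mem=5 r[T1]=4 [OK]
11. LOAD T1 → mem=5 r[T1]=5 [LOAD]
12. CAS T1 → mem=6 r[T1]=5 [OK]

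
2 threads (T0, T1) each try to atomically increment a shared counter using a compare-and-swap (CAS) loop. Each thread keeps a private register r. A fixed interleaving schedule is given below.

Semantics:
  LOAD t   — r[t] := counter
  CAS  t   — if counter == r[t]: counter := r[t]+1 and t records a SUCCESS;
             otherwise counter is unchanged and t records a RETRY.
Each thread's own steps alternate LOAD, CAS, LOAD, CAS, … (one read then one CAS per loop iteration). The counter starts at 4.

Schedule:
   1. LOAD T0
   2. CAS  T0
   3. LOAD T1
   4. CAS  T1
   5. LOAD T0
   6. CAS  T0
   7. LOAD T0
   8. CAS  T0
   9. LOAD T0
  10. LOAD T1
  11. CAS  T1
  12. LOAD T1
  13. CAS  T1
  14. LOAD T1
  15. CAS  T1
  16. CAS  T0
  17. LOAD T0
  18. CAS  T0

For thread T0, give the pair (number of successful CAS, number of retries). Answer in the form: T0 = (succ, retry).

T0 = (4, 1)

1. LOAD T0 → mem=4 r[T0]=4 [LOAD]
2. CAS T0 → mem=5 r[T0]=4 [OK]
3. LOAD T1 → mem=5 r[T1]=5 [LOAD]
4. CAS T1 → mem=6 r[T1]=5 [OK]
5. LOAD T0 → mem=6 r[T0]=6 [LOAD]
6. CAS T0 → mem=7 r[T0]=6 [OK]
7. LOAD T0 → mem=7 r[T0]=7 [LOAD]
8. CAS T0 → mem=8 r[T0]=7 [OK]
9. LOAD T0 → mem=8 r[T0]=8 [LOAD]
10. LOAD T1 → mem=8 r[T1]=8 [LOAD]
11. CAS T1 → mem=9 r[T1]=8 [OK]
12. LOAD T1 → mem=9 r[T1]=9 [LOAD]
13. CAS T1 → mem=10 r[T1]=9 [OK]
14. LOAD T1 → mem=10 r[T1]=10 [LOAD]
15. CAS T1 → mem=11 r[T1]=10 [OK]
16. CAS T0 → mem=11 r[T0]=8 [RETRY]
17. LOAD T0 → mem=11 r[T0]=11 [LOAD]
18. CAS T0 → mem=12 r[T0]=11 [OK]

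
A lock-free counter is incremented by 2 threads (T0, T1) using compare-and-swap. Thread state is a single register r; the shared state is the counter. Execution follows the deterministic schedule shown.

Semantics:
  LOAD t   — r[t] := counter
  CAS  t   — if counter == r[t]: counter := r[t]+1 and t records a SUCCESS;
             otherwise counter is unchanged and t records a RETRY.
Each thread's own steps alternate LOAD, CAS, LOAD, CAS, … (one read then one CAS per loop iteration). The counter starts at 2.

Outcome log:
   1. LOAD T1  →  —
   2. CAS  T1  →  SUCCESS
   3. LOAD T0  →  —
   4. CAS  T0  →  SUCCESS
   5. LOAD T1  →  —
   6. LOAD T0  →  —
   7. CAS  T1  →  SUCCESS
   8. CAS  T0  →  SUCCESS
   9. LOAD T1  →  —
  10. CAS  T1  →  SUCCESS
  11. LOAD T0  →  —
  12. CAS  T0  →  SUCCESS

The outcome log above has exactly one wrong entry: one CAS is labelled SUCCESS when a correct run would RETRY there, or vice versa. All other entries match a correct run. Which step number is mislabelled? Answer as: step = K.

Re-executing:
#1 T1 reads 2
#2 T1 CAS(2→3) writes; counter now 3
#3 T0 reads 3
#4 T0 CAS(3→4) writes; counter now 4
#5 T1 reads 4
#6 T0 reads 4
#7 T1 CAS(4→5) writes; counter now 5
#8 T0 CAS(4→5) fails; counter now 5
#9 T1 reads 5
#10 T1 CAS(5→6) writes; counter now 6
#11 T0 reads 6
#12 T0 CAS(6→7) writes; counter now 7
Flip is step 8.

step = 8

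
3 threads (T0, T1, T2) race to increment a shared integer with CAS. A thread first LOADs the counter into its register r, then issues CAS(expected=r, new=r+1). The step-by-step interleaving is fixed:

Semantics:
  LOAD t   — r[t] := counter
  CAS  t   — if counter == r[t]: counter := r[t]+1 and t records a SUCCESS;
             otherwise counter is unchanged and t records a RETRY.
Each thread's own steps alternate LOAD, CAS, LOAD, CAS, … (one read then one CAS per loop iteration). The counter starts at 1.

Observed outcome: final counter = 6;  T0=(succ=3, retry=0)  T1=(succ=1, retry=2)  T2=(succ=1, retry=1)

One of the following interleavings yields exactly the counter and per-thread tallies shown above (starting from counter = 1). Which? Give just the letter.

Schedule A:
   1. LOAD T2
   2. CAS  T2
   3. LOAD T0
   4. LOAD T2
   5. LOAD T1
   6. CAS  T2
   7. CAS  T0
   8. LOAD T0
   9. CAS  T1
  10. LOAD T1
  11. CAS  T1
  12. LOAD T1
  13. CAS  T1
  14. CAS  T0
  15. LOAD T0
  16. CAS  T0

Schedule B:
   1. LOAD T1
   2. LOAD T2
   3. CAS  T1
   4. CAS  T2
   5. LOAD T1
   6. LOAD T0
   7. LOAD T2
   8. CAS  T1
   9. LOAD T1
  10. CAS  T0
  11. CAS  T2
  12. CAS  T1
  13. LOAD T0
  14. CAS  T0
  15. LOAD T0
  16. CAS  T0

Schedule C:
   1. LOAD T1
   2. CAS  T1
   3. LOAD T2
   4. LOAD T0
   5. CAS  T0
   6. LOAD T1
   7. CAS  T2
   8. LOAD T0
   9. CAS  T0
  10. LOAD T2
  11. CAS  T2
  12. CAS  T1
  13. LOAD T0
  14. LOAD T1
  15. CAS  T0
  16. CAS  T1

C

Run C:
[1] T1.load  rd  (counter 1, T1.r 1)
[2] T1.cas  hit  (counter 2, T1.r 1)
[3] T2.load  rd  (counter 2, T2.r 2)
[4] T0.load  rd  (counter 2, T0.r 2)
[5] T0.cas  hit  (counter 3, T0.r 2)
[6] T1.load  rd  (counter 3, T1.r 3)
[7] T2.cas  miss  (counter 3, T2.r 2)
[8] T0.load  rd  (counter 3, T0.r 3)
[9] T0.cas  hit  (counter 4, T0.r 3)
[10] T2.load  rd  (counter 4, T2.r 4)
[11] T2.cas  hit  (counter 5, T2.r 4)
[12] T1.cas  miss  (counter 5, T1.r 3)
[13] T0.load  rd  (counter 5, T0.r 5)
[14] T1.load  rd  (counter 5, T1.r 5)
[15] T0.cas  hit  (counter 6, T0.r 5)
[16] T1.cas  miss  (counter 6, T1.r 5)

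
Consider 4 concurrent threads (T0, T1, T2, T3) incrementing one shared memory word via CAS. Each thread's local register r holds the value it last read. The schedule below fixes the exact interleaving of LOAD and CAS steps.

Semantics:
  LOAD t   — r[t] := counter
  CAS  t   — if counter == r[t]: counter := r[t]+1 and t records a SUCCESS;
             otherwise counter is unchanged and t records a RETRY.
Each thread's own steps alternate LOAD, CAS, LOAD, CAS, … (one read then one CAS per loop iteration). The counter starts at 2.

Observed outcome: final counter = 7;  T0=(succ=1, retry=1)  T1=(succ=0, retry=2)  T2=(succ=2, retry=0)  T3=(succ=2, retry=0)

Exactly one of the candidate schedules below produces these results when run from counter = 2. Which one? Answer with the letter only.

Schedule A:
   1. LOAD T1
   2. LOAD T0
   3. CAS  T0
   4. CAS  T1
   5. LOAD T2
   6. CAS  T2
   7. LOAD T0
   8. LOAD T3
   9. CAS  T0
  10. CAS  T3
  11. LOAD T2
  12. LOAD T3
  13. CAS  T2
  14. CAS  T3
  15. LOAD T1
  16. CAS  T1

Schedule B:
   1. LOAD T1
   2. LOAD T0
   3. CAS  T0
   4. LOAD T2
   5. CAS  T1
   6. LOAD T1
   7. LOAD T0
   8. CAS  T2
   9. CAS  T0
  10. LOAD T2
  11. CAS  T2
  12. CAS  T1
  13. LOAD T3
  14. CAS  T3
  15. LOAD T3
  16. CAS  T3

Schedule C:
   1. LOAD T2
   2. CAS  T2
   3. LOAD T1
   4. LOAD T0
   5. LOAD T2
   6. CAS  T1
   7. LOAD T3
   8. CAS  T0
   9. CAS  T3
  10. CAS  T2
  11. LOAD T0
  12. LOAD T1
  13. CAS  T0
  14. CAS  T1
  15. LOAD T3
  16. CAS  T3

Simulating candidate B:
#1 T1 reads 2
#2 T0 reads 2
#3 T0 CAS(2→3) writes; counter now 3
#4 T2 reads 3
#5 T1 CAS(2→3) fails; counter now 3
#6 T1 reads 3
#7 T0 reads 3
#8 T2 CAS(3→4) writes; counter now 4
#9 T0 CAS(3→4) fails; counter now 4
#10 T2 reads 4
#11 T2 CAS(4→5) writes; counter now 5
#12 T1 CAS(3→4) fails; counter now 5
#13 T3 reads 5
#14 T3 CAS(5→6) writes; counter now 6
#15 T3 reads 6
#16 T3 CAS(6→7) writes; counter now 7

B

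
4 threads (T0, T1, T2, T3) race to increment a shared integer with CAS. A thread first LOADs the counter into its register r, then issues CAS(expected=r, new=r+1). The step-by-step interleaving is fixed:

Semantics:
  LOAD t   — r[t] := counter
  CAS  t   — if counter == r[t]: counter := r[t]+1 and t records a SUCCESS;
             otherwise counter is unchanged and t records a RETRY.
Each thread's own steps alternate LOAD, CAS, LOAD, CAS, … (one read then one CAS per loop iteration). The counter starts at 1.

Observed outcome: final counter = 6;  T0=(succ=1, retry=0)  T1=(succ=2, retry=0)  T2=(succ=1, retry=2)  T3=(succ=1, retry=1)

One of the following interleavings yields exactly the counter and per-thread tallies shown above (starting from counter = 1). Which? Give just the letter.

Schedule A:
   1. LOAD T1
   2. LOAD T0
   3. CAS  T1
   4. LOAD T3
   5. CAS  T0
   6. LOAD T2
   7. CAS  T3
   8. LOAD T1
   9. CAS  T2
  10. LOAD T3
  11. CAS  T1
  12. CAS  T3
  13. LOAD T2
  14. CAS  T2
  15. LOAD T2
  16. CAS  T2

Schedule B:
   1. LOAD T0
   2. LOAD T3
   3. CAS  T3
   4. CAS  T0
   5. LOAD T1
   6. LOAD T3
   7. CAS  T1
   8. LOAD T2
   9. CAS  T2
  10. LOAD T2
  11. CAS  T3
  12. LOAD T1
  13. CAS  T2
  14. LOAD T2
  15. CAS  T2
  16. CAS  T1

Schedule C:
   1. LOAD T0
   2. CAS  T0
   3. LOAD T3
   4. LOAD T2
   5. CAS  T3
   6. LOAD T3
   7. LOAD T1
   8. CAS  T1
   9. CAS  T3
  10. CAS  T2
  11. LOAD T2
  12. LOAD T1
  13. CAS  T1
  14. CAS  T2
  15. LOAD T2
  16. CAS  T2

Tracing schedule C:
#1 T0 reads 1
#2 T0 CAS(1→2) writes; counter now 2
#3 T3 reads 2
#4 T2 reads 2
#5 T3 CAS(2→3) writes; counter now 3
#6 T3 reads 3
#7 T1 reads 3
#8 T1 CAS(3→4) writes; counter now 4
#9 T3 CAS(3→4) fails; counter now 4
#10 T2 CAS(2→3) fails; counter now 4
#11 T2 reads 4
#12 T1 reads 4
#13 T1 CAS(4→5) writes; counter now 5
#14 T2 CAS(4→5) fails; counter now 5
#15 T2 reads 5
#16 T2 CAS(5→6) writes; counter now 6

C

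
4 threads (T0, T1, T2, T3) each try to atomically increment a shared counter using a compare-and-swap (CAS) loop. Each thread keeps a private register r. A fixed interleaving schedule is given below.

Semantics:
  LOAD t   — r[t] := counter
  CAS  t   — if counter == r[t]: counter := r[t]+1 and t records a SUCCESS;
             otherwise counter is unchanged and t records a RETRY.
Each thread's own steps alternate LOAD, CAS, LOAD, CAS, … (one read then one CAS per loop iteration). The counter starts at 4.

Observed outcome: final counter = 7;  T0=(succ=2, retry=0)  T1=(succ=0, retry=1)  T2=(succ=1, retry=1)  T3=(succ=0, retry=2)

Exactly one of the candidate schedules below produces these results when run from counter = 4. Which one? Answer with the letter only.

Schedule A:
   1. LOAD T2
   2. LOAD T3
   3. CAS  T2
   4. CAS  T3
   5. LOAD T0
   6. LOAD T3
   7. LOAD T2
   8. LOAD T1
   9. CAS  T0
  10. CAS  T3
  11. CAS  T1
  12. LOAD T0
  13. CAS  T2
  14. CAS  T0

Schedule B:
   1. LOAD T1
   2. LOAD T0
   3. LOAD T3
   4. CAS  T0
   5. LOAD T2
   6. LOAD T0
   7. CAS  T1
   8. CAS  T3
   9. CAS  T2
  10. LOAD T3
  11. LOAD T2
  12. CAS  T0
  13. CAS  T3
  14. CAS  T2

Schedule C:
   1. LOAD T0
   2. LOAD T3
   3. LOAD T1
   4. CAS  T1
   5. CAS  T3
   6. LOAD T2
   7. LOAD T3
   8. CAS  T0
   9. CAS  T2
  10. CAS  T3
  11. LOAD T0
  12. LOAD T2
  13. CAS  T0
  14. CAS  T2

A

Run A:
   1) LOAD T2:  M=4  r_T2=4
   2) LOAD T3:  M=4  r_T3=4
   3) CAS  T2:  M=5  r_T2=4 ✓
   4) CAS  T3:  M=5  r_T3=4 ✗
   5) LOAD T0:  M=5  r_T0=5
   6) LOAD T3:  M=5  r_T3=5
   7) LOAD T2:  M=5  r_T2=5
   8) LOAD T1:  M=5  r_T1=5
   9) CAS  T0:  M=6  r_T0=5 ✓
  10) CAS  T3:  M=6  r_T3=5 ✗
  11) CAS  T1:  M=6  r_T1=5 ✗
  12) LOAD T0:  M=6  r_T0=6
  13) CAS  T2:  M=6  r_T2=5 ✗
  14) CAS  T0:  M=7  r_T0=6 ✓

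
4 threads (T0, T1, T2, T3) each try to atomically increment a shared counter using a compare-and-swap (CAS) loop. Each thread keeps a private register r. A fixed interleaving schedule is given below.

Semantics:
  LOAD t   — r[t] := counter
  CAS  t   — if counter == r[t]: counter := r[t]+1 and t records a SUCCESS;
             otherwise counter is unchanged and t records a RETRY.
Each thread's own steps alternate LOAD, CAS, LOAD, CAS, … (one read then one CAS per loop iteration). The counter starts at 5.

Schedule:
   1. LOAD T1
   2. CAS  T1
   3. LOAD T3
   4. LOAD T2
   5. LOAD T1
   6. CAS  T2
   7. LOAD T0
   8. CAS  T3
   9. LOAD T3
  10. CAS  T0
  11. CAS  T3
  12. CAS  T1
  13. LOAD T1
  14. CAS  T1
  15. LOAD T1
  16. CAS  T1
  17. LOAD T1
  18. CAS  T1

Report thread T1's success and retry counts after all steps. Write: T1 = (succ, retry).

#1 T1 reads 5
#2 T1 CAS(5→6) writes; counter now 6
#3 T3 reads 6
#4 T2 reads 6
#5 T1 reads 6
#6 T2 CAS(6→7) writes; counter now 7
#7 T0 reads 7
#8 T3 CAS(6→7) fails; counter now 7
#9 T3 reads 7
#10 T0 CAS(7→8) writes; counter now 8
#11 T3 CAS(7→8) fails; counter now 8
#12 T1 CAS(6→7) fails; counter now 8
#13 T1 reads 8
#14 T1 CAS(8→9) writes; counter now 9
#15 T1 reads 9
#16 T1 CAS(9→10) writes; counter now 10
#17 T1 reads 10
#18 T1 CAS(10→11) writes; counter now 11

T1 = (4, 1)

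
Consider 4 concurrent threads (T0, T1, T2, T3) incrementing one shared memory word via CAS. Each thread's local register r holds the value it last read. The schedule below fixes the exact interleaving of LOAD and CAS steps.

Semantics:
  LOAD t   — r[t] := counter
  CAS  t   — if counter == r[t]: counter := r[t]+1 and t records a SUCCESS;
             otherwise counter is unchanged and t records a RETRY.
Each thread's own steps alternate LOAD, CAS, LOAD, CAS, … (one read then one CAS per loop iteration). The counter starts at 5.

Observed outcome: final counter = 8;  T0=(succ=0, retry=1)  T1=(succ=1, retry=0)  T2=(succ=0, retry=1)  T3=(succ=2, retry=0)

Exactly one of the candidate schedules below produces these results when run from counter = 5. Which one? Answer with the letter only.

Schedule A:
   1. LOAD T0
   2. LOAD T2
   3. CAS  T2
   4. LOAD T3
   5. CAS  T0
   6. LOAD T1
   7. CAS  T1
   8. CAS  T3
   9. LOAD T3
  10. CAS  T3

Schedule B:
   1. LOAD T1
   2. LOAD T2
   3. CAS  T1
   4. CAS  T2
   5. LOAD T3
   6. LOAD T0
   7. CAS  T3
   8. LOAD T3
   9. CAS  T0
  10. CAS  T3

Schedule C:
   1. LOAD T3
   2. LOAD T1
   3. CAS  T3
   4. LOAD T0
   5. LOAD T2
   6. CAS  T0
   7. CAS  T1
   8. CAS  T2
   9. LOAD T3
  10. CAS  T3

Run B:
step 1: T1 LOAD ⇒ load; ctr=5 reg=5
step 2: T2 LOAD ⇒ load; ctr=5 reg=5
step 3: T1 CAS ⇒ ok; ctr=6 reg=5
step 4: T2 CAS ⇒ retry; ctr=6 reg=5
step 5: T3 LOAD ⇒ load; ctr=6 reg=6
step 6: T0 LOAD ⇒ load; ctr=6 reg=6
step 7: T3 CAS ⇒ ok; ctr=7 reg=6
step 8: T3 LOAD ⇒ load; ctr=7 reg=7
step 9: T0 CAS ⇒ retry; ctr=7 reg=6
step 10: T3 CAS ⇒ ok; ctr=8 reg=7

B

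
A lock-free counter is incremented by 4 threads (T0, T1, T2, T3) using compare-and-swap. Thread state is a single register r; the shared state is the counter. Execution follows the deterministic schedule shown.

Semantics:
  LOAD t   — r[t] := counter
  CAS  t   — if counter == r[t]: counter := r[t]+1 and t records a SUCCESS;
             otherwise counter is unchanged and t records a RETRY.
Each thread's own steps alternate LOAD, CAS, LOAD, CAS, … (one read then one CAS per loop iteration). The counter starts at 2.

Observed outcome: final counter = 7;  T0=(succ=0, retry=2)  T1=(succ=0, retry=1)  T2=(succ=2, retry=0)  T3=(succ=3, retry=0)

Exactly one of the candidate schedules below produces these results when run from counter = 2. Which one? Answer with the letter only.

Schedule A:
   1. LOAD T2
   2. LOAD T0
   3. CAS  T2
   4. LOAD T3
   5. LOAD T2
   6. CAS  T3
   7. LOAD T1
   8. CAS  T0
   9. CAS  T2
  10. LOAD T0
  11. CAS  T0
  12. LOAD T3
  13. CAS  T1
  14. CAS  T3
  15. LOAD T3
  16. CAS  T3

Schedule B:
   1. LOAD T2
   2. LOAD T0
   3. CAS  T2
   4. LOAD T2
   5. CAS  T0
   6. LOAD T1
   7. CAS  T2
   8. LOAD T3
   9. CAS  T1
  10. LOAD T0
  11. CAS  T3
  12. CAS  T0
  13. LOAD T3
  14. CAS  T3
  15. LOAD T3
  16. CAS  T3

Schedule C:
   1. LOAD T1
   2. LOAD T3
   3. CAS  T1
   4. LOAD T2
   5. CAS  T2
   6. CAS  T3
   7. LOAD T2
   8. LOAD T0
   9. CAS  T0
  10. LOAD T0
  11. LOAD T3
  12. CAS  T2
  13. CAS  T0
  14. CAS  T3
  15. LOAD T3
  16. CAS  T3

B

Run B:
T2 LOAD — after: cnt=2, r=2 — load
T0 LOAD — after: cnt=2, r=2 — load
T2 CAS — after: cnt=3, r=2 — ok
T2 LOAD — after: cnt=3, r=3 — load
T0 CAS — after: cnt=3, r=2 — retry
T1 LOAD — after: cnt=3, r=3 — load
T2 CAS — after: cnt=4, r=3 — ok
T3 LOAD — after: cnt=4, r=4 — load
T1 CAS — after: cnt=4, r=3 — retry
T0 LOAD — after: cnt=4, r=4 — load
T3 CAS — after: cnt=5, r=4 — ok
T0 CAS — after: cnt=5, r=4 — retry
T3 LOAD — after: cnt=5, r=5 — load
T3 CAS — after: cnt=6, r=5 — ok
T3 LOAD — after: cnt=6, r=6 — load
T3 CAS — after: cnt=7, r=6 — ok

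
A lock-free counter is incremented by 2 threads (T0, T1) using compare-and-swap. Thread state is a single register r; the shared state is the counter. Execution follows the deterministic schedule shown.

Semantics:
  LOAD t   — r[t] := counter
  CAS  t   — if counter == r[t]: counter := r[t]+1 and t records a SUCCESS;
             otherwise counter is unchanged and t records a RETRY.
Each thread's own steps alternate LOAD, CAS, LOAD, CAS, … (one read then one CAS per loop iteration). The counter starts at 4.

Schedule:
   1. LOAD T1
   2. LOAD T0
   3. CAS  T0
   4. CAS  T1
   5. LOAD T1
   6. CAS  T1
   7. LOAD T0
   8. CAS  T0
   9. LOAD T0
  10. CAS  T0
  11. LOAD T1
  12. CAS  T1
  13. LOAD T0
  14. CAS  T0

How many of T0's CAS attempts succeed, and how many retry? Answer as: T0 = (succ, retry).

1. LOAD T1 → mem=4 r[T1]=4 [LOAD]
2. LOAD T0 → mem=4 r[T0]=4 [LOAD]
3. CAS T0 → mem=5 r[T0]=4 [OK]
4. CAS T1 → mem=5 r[T1]=4 [RETRY]
5. LOAD T1 → mem=5 r[T1]=5 [LOAD]
6. CAS T1 → mem=6 r[T1]=5 [OK]
7. LOAD T0 → mem=6 r[T0]=6 [LOAD]
8. CAS T0 → mem=7 r[T0]=6 [OK]
9. LOAD T0 → mem=7 r[T0]=7 [LOAD]
10. CAS T0 → mem=8 r[T0]=7 [OK]
11. LOAD T1 → mem=8 r[T1]=8 [LOAD]
12. CAS T1 → mem=9 r[T1]=8 [OK]
13. LOAD T0 → mem=9 r[T0]=9 [LOAD]
14. CAS T0 → mem=10 r[T0]=9 [OK]

T0 = (4, 0)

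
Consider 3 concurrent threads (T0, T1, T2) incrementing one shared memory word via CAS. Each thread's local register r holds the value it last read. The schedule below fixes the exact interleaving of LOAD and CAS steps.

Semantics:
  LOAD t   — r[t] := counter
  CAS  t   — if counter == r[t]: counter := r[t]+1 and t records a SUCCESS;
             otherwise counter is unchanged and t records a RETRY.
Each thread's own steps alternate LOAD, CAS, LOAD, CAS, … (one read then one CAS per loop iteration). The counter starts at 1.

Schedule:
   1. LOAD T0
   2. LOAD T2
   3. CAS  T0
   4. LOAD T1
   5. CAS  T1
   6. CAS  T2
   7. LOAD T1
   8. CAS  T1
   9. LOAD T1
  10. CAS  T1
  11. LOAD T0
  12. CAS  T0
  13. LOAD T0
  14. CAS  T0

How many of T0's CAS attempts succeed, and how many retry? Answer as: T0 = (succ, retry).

1. LOAD T0 → mem=1 r[T0]=1 [LOAD]
2. LOAD T2 → mem=1 r[T2]=1 [LOAD]
3. CAS T0 → mem=2 r[T0]=1 [OK]
4. LOAD T1 → mem=2 r[T1]=2 [LOAD]
5. CAS T1 → mem=3 r[T1]=2 [OK]
6. CAS T2 → mem=3 r[T2]=1 [RETRY]
7. LOAD T1 → mem=3 r[T1]=3 [LOAD]
8. CAS T1 → mem=4 r[T1]=3 [OK]
9. LOAD T1 → mem=4 r[T1]=4 [LOAD]
10. CAS T1 → mem=5 r[T1]=4 [OK]
11. LOAD T0 → mem=5 r[T0]=5 [LOAD]
12. CAS T0 → mem=6 r[T0]=5 [OK]
13. LOAD T0 → mem=6 r[T0]=6 [LOAD]
14. CAS T0 → mem=7 r[T0]=6 [OK]

T0 = (3, 0)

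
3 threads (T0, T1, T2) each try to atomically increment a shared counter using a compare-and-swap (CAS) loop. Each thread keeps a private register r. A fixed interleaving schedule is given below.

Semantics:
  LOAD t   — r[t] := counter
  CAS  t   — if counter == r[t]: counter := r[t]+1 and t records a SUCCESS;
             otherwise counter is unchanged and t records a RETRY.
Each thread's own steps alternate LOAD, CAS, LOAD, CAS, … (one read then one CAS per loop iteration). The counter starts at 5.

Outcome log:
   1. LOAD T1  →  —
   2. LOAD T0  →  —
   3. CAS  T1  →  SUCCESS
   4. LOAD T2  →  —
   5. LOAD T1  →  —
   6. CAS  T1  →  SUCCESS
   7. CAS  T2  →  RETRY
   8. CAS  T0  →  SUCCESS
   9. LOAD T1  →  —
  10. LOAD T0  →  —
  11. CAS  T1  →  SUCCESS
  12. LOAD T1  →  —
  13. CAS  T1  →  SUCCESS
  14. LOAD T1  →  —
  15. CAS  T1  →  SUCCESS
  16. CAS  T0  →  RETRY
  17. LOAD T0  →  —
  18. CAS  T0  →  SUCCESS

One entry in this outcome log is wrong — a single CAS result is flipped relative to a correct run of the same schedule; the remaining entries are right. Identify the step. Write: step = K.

step = 8

Re-executing:
[1] T1.load  rd  (counter 5, T1.r 5)
[2] T0.load  rd  (counter 5, T0.r 5)
[3] T1.cas  hit  (counter 6, T1.r 5)
[4] T2.load  rd  (counter 6, T2.r 6)
[5] T1.load  rd  (counter 6, T1.r 6)
[6] T1.cas  hit  (counter 7, T1.r 6)
[7] T2.cas  miss  (counter 7, T2.r 6)
[8] T0.cas  miss  (counter 7, T0.r 5)
[9] T1.load  rd  (counter 7, T1.r 7)
[10] T0.load  rd  (counter 7, T0.r 7)
[11] T1.cas  hit  (counter 8, T1.r 7)
[12] T1.load  rd  (counter 8, T1.r 8)
[13] T1.cas  hit  (counter 9, T1.r 8)
[14] T1.load  rd  (counter 9, T1.r 9)
[15] T1.cas  hit  (counter 10, T1.r 9)
[16] T0.cas  miss  (counter 10, T0.r 7)
[17] T0.load  rd  (counter 10, T0.r 10)
[18] T0.cas  hit  (counter 11, T0.r 10)
Mismatch at 8.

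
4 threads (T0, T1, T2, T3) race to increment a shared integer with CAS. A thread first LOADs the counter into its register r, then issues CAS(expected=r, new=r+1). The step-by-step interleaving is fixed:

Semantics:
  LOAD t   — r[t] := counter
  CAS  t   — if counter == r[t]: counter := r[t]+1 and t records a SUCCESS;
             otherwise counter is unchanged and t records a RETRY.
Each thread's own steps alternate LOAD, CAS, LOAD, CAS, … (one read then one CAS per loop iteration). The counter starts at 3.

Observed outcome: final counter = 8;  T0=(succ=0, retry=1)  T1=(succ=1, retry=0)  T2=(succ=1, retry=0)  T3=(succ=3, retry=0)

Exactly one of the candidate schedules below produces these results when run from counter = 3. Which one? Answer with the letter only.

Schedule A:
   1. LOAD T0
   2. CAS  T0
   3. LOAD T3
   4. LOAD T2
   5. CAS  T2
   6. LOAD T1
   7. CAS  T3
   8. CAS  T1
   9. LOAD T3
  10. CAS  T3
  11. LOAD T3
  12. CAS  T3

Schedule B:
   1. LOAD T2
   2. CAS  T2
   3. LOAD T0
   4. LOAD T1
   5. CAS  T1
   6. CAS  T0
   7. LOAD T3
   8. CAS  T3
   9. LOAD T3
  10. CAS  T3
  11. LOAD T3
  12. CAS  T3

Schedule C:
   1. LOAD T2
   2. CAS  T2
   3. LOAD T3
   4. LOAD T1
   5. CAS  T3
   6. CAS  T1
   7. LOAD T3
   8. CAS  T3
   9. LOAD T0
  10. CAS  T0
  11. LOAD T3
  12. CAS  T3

B

Run B:
T2 LOAD — after: cnt=3, r=3 — load
T2 CAS — after: cnt=4, r=3 — ok
T0 LOAD — after: cnt=4, r=4 — load
T1 LOAD — after: cnt=4, r=4 — load
T1 CAS — after: cnt=5, r=4 — ok
T0 CAS — after: cnt=5, r=4 — retry
T3 LOAD — after: cnt=5, r=5 — load
T3 CAS — after: cnt=6, r=5 — ok
T3 LOAD — after: cnt=6, r=6 — load
T3 CAS — after: cnt=7, r=6 — ok
T3 LOAD — after: cnt=7, r=7 — load
T3 CAS — after: cnt=8, r=7 — ok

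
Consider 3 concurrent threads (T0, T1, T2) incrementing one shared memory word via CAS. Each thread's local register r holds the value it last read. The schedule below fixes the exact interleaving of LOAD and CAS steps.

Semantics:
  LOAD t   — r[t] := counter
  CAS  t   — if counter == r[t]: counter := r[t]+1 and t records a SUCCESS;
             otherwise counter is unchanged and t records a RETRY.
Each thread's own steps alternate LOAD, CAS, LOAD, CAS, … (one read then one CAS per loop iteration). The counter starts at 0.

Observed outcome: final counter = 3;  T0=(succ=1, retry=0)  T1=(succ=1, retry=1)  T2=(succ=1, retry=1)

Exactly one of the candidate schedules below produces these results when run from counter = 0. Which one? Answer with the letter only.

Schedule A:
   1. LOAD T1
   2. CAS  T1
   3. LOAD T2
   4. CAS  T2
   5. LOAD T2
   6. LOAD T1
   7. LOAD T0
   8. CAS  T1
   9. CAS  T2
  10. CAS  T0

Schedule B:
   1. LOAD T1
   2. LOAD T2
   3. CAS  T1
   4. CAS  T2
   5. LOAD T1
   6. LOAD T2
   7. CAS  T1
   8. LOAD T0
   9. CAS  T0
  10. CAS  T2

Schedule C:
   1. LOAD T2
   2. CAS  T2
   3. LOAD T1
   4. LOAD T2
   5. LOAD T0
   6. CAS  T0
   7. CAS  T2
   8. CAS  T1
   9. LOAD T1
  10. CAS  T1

Tracing schedule C:
[1] T2.load  rd  (counter 0, T2.r 0)
[2] T2.cas  hit  (counter 1, T2.r 0)
[3] T1.load  rd  (counter 1, T1.r 1)
[4] T2.load  rd  (counter 1, T2.r 1)
[5] T0.load  rd  (counter 1, T0.r 1)
[6] T0.cas  hit  (counter 2, T0.r 1)
[7] T2.cas  miss  (counter 2, T2.r 1)
[8] T1.cas  miss  (counter 2, T1.r 1)
[9] T1.load  rd  (counter 2, T1.r 2)
[10] T1.cas  hit  (counter 3, T1.r 2)

C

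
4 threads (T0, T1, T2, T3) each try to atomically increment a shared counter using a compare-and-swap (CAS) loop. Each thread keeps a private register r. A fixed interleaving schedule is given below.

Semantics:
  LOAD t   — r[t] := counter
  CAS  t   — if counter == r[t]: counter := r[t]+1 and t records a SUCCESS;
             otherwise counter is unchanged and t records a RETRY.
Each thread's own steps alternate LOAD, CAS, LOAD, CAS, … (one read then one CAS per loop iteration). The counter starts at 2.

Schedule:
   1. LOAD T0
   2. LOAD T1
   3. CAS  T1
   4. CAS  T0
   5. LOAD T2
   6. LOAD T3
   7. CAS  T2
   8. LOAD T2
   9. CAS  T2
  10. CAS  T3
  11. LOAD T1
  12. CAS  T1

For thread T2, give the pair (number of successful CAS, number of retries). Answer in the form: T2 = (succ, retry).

T2 = (2, 0)

#1 T0 reads 2
#2 T1 reads 2
#3 T1 CAS(2→3) writes; counter now 3
#4 T0 CAS(2→3) fails; counter now 3
#5 T2 reads 3
#6 T3 reads 3
#7 T2 CAS(3→4) writes; counter now 4
#8 T2 reads 4
#9 T2 CAS(4→5) writes; counter now 5
#10 T3 CAS(3→4) fails; counter now 5
#11 T1 reads 5
#12 T1 CAS(5→6) writes; counter now 6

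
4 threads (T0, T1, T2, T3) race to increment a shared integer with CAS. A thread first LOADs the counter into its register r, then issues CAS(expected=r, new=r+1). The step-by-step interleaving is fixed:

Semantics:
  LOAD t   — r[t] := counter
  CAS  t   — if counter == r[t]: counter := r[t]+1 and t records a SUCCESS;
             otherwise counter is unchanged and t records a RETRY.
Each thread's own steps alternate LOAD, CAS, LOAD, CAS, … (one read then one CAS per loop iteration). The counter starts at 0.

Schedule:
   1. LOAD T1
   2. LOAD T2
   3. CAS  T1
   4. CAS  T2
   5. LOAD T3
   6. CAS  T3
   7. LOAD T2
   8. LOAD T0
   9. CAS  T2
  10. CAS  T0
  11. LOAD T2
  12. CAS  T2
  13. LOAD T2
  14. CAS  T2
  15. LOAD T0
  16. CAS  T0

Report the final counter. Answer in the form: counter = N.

step 1: T1 LOAD ⇒ load; ctr=0 reg=0
step 2: T2 LOAD ⇒ load; ctr=0 reg=0
step 3: T1 CAS ⇒ ok; ctr=1 reg=0
step 4: T2 CAS ⇒ retry; ctr=1 reg=0
step 5: T3 LOAD ⇒ load; ctr=1 reg=1
step 6: T3 CAS ⇒ ok; ctr=2 reg=1
step 7: T2 LOAD ⇒ load; ctr=2 reg=2
step 8: T0 LOAD ⇒ load; ctr=2 reg=2
step 9: T2 CAS ⇒ ok; ctr=3 reg=2
step 10: T0 CAS ⇒ retry; ctr=3 reg=2
step 11: T2 LOAD ⇒ load; ctr=3 reg=3
step 12: T2 CAS ⇒ ok; ctr=4 reg=3
step 13: T2 LOAD ⇒ load; ctr=4 reg=4
step 14: T2 CAS ⇒ ok; ctr=5 reg=4
step 15: T0 LOAD ⇒ load; ctr=5 reg=5
step 16: T0 CAS ⇒ ok; ctr=6 reg=5

counter = 6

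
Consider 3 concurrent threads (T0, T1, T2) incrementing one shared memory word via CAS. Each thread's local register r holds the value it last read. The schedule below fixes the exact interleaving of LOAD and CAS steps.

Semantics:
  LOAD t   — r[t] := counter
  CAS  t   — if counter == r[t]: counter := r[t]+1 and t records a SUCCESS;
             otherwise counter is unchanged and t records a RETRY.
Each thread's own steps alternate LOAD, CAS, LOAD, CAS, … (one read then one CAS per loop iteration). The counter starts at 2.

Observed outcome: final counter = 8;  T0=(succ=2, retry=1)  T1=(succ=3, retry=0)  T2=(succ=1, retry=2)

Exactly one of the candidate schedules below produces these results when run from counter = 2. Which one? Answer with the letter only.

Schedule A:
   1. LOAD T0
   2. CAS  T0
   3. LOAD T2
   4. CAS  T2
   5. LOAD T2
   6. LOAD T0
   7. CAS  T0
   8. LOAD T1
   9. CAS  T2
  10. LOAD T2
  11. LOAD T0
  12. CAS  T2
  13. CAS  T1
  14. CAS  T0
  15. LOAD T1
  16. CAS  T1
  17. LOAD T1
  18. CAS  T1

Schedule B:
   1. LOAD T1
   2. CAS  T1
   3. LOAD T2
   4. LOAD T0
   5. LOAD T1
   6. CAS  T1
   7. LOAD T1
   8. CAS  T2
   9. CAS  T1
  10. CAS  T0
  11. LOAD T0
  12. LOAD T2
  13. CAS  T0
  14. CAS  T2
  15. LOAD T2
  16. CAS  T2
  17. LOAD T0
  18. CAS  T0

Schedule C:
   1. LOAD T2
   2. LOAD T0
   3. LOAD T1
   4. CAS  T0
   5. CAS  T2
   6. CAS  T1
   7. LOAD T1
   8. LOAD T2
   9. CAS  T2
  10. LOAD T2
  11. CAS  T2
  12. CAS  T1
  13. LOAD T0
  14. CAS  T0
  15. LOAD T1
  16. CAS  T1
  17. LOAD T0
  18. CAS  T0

B

Simulating candidate B:
#1 T1 reads 2
#2 T1 CAS(2→3) writes; counter now 3
#3 T2 reads 3
#4 T0 reads 3
#5 T1 reads 3
#6 T1 CAS(3→4) writes; counter now 4
#7 T1 reads 4
#8 T2 CAS(3→4) fails; counter now 4
#9 T1 CAS(4→5) writes; counter now 5
#10 T0 CAS(3→4) fails; counter now 5
#11 T0 reads 5
#12 T2 reads 5
#13 T0 CAS(5→6) writes; counter now 6
#14 T2 CAS(5→6) fails; counter now 6
#15 T2 reads 6
#16 T2 CAS(6→7) writes; counter now 7
#17 T0 reads 7
#18 T0 CAS(7→8) writes; counter now 8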